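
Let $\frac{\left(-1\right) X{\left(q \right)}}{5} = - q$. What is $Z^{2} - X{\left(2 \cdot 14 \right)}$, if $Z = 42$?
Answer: $1624$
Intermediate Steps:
$X{\left(q \right)} = 5 q$ ($X{\left(q \right)} = - 5 \left(- q\right) = 5 q$)
$Z^{2} - X{\left(2 \cdot 14 \right)} = 42^{2} - 5 \cdot 2 \cdot 14 = 1764 - 5 \cdot 28 = 1764 - 140 = 1624$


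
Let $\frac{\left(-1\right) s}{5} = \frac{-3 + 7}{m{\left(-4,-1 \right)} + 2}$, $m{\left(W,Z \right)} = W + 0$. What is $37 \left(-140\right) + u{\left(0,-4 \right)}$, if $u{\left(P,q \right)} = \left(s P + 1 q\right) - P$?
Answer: $-5184$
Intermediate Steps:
$m{\left(W,Z \right)} = W$
$s = 10$ ($s = - 5 \frac{-3 + 7}{-4 + 2} = - 5 \frac{4}{-2} = - 5 \cdot 4 \left(- \frac{1}{2}\right) = \left(-5\right) \left(-2\right) = 10$)
$u{\left(P,q \right)} = q + 9 P$ ($u{\left(P,q \right)} = \left(10 P + 1 q\right) - P = \left(10 P + q\right) - P = \left(q + 10 P\right) - P = q + 9 P$)
$37 \left(-140\right) + u{\left(0,-4 \right)} = 37 \left(-140\right) + \left(-4 + 9 \cdot 0\right) = -5180 + \left(-4 + 0\right) = -5180 - 4 = -5184$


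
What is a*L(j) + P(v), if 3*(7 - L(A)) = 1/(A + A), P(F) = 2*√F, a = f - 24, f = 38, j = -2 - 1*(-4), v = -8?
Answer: 581/6 + 4*I*√2 ≈ 96.833 + 5.6569*I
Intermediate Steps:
j = 2 (j = -2 + 4 = 2)
a = 14 (a = 38 - 24 = 14)
L(A) = 7 - 1/(6*A) (L(A) = 7 - 1/(3*(A + A)) = 7 - 1/(2*A)/3 = 7 - 1/(6*A))
a*L(j) + P(v) = 14*(7 - ⅙/2) + 2*√(-8) = 14*(7 - ⅙*½) + 2*(2*I*√2) = 14*(7 - 1/12) + 4*I*√2 = 14*(83/12) + 4*I*√2 = 581/6 + 4*I*√2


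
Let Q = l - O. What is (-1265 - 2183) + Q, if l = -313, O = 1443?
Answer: -5204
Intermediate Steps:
Q = -1756 (Q = -313 - 1*1443 = -313 - 1443 = -1756)
(-1265 - 2183) + Q = (-1265 - 2183) - 1756 = -3448 - 1756 = -5204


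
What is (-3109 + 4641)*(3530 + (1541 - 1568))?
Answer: 5366596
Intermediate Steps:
(-3109 + 4641)*(3530 + (1541 - 1568)) = 1532*(3530 - 27) = 1532*3503 = 5366596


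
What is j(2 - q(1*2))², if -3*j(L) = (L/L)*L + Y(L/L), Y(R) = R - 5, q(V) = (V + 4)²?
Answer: 1444/9 ≈ 160.44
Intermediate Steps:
q(V) = (4 + V)²
Y(R) = -5 + R
j(L) = 4/3 - L/3 (j(L) = -((L/L)*L + (-5 + L/L))/3 = -(1*L + (-5 + 1))/3 = -(L - 4)/3 = -(-4 + L)/3 = 4/3 - L/3)
j(2 - q(1*2))² = (4/3 - (2 - (4 + 1*2)²)/3)² = (4/3 - (2 - (4 + 2)²)/3)² = (4/3 - (2 - 1*6²)/3)² = (4/3 - (2 - 1*36)/3)² = (4/3 - (2 - 36)/3)² = (4/3 - ⅓*(-34))² = (4/3 + 34/3)² = (38/3)² = 1444/9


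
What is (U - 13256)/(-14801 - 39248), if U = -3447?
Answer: 16703/54049 ≈ 0.30903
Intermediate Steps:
(U - 13256)/(-14801 - 39248) = (-3447 - 13256)/(-14801 - 39248) = -16703/(-54049) = -16703*(-1/54049) = 16703/54049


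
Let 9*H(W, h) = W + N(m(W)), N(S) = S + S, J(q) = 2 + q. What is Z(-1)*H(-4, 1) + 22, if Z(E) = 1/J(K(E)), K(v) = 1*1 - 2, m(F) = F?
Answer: 62/3 ≈ 20.667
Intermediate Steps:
K(v) = -1 (K(v) = 1 - 2 = -1)
N(S) = 2*S
H(W, h) = W/3 (H(W, h) = (W + 2*W)/9 = (3*W)/9 = W/3)
Z(E) = 1 (Z(E) = 1/(2 - 1) = 1/1 = 1)
Z(-1)*H(-4, 1) + 22 = 1*((1/3)*(-4)) + 22 = 1*(-4/3) + 22 = -4/3 + 22 = 62/3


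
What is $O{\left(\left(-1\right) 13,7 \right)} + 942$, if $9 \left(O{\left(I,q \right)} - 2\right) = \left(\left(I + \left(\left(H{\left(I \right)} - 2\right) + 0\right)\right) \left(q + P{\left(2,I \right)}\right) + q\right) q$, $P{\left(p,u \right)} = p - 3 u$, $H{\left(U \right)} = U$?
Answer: $- \frac{863}{9} \approx -95.889$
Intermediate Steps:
$O{\left(I,q \right)} = 2 + \frac{q \left(q + \left(-2 + 2 I\right) \left(2 + q - 3 I\right)\right)}{9}$ ($O{\left(I,q \right)} = 2 + \frac{\left(\left(I + \left(\left(I - 2\right) + 0\right)\right) \left(q - \left(-2 + 3 I\right)\right) + q\right) q}{9} = 2 + \frac{\left(\left(I + \left(\left(-2 + I\right) + 0\right)\right) \left(2 + q - 3 I\right) + q\right) q}{9} = 2 + \frac{\left(\left(I + \left(-2 + I\right)\right) \left(2 + q - 3 I\right) + q\right) q}{9} = 2 + \frac{\left(\left(-2 + 2 I\right) \left(2 + q - 3 I\right) + q\right) q}{9} = 2 + \frac{\left(q + \left(-2 + 2 I\right) \left(2 + q - 3 I\right)\right) q}{9} = 2 + \frac{q \left(q + \left(-2 + 2 I\right) \left(2 + q - 3 I\right)\right)}{9}$)
$O{\left(\left(-1\right) 13,7 \right)} + 942 = \left(2 - \frac{28}{9} - \frac{7^{2}}{9} - \frac{14 \left(\left(-1\right) 13\right)^{2}}{3} + \frac{2 \left(\left(-1\right) 13\right) 7^{2}}{9} + \frac{10}{9} \left(\left(-1\right) 13\right) 7\right) + 942 = \left(2 - \frac{28}{9} - \frac{49}{9} - \frac{14 \left(-13\right)^{2}}{3} + \frac{2}{9} \left(-13\right) 49 + \frac{10}{9} \left(-13\right) 7\right) + 942 = \left(2 - \frac{28}{9} - \frac{49}{9} - \frac{14}{3} \cdot 169 - \frac{1274}{9} - \frac{910}{9}\right) + 942 = \left(2 - \frac{28}{9} - \frac{49}{9} - \frac{2366}{3} - \frac{1274}{9} - \frac{910}{9}\right) + 942 = - \frac{9341}{9} + 942 = - \frac{863}{9}$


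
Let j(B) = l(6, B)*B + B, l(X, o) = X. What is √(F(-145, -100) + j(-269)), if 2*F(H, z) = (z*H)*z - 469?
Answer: I*√2908470/2 ≈ 852.71*I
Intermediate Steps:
F(H, z) = -469/2 + H*z²/2 (F(H, z) = ((z*H)*z - 469)/2 = ((H*z)*z - 469)/2 = (H*z² - 469)/2 = (-469 + H*z²)/2 = -469/2 + H*z²/2)
j(B) = 7*B (j(B) = 6*B + B = 7*B)
√(F(-145, -100) + j(-269)) = √((-469/2 + (½)*(-145)*(-100)²) + 7*(-269)) = √((-469/2 + (½)*(-145)*10000) - 1883) = √((-469/2 - 725000) - 1883) = √(-1450469/2 - 1883) = √(-1454235/2) = I*√2908470/2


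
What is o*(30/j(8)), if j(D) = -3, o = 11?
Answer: -110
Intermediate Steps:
o*(30/j(8)) = 11*(30/(-3)) = 11*(30*(-⅓)) = 11*(-10) = -110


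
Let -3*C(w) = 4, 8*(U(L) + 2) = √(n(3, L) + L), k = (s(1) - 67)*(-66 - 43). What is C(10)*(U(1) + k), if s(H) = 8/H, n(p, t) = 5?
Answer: -8572 - √6/6 ≈ -8572.4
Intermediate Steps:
k = 6431 (k = (8/1 - 67)*(-66 - 43) = (8*1 - 67)*(-109) = (8 - 67)*(-109) = -59*(-109) = 6431)
U(L) = -2 + √(5 + L)/8
C(w) = -4/3 (C(w) = -⅓*4 = -4/3)
C(10)*(U(1) + k) = -4*((-2 + √(5 + 1)/8) + 6431)/3 = -4*((-2 + √6/8) + 6431)/3 = -4*(6429 + √6/8)/3 = -8572 - √6/6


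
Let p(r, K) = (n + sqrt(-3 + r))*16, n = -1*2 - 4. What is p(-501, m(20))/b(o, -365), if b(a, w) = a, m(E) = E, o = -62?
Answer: 48/31 - 48*I*sqrt(14)/31 ≈ 1.5484 - 5.7935*I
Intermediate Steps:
n = -6 (n = -2 - 4 = -6)
p(r, K) = -96 + 16*sqrt(-3 + r) (p(r, K) = (-6 + sqrt(-3 + r))*16 = -96 + 16*sqrt(-3 + r))
p(-501, m(20))/b(o, -365) = (-96 + 16*sqrt(-3 - 501))/(-62) = (-96 + 16*sqrt(-504))*(-1/62) = (-96 + 16*(6*I*sqrt(14)))*(-1/62) = (-96 + 96*I*sqrt(14))*(-1/62) = 48/31 - 48*I*sqrt(14)/31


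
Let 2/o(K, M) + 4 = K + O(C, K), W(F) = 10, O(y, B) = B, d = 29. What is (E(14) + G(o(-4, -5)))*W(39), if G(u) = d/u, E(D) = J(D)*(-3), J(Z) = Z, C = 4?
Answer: -2160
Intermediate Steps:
o(K, M) = 2/(-4 + 2*K) (o(K, M) = 2/(-4 + (K + K)) = 2/(-4 + 2*K))
E(D) = -3*D (E(D) = D*(-3) = -3*D)
G(u) = 29/u
(E(14) + G(o(-4, -5)))*W(39) = (-3*14 + 29/(1/(-2 - 4)))*10 = (-42 + 29/(1/(-6)))*10 = (-42 + 29/(-⅙))*10 = (-42 + 29*(-6))*10 = (-42 - 174)*10 = -216*10 = -2160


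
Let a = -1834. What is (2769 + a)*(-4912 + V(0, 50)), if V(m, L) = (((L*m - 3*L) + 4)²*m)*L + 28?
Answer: -4566540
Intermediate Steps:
V(m, L) = 28 + L*m*(4 - 3*L + L*m)² (V(m, L) = (((-3*L + L*m) + 4)²*m)*L + 28 = ((4 - 3*L + L*m)²*m)*L + 28 = (m*(4 - 3*L + L*m)²)*L + 28 = L*m*(4 - 3*L + L*m)² + 28 = 28 + L*m*(4 - 3*L + L*m)²)
(2769 + a)*(-4912 + V(0, 50)) = (2769 - 1834)*(-4912 + (28 + 50*0*(4 - 3*50 + 50*0)²)) = 935*(-4912 + (28 + 50*0*(4 - 150 + 0)²)) = 935*(-4912 + (28 + 50*0*(-146)²)) = 935*(-4912 + (28 + 50*0*21316)) = 935*(-4912 + (28 + 0)) = 935*(-4912 + 28) = 935*(-4884) = -4566540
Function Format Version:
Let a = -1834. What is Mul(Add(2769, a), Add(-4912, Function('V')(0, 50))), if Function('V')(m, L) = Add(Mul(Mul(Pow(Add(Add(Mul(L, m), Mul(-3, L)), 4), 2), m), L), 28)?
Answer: -4566540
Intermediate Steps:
Function('V')(m, L) = Add(28, Mul(L, m, Pow(Add(4, Mul(-3, L), Mul(L, m)), 2))) (Function('V')(m, L) = Add(Mul(Mul(Pow(Add(Add(Mul(-3, L), Mul(L, m)), 4), 2), m), L), 28) = Add(Mul(Mul(Pow(Add(4, Mul(-3, L), Mul(L, m)), 2), m), L), 28) = Add(Mul(Mul(m, Pow(Add(4, Mul(-3, L), Mul(L, m)), 2)), L), 28) = Add(Mul(L, m, Pow(Add(4, Mul(-3, L), Mul(L, m)), 2)), 28) = Add(28, Mul(L, m, Pow(Add(4, Mul(-3, L), Mul(L, m)), 2))))
Mul(Add(2769, a), Add(-4912, Function('V')(0, 50))) = Mul(Add(2769, -1834), Add(-4912, Add(28, Mul(50, 0, Pow(Add(4, Mul(-3, 50), Mul(50, 0)), 2))))) = Mul(935, Add(-4912, Add(28, Mul(50, 0, Pow(Add(4, -150, 0), 2))))) = Mul(935, Add(-4912, Add(28, Mul(50, 0, Pow(-146, 2))))) = Mul(935, Add(-4912, Add(28, Mul(50, 0, 21316)))) = Mul(935, Add(-4912, Add(28, 0))) = Mul(935, Add(-4912, 28)) = Mul(935, -4884) = -4566540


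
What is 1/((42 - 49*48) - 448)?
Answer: -1/2758 ≈ -0.00036258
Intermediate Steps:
1/((42 - 49*48) - 448) = 1/((42 - 2352) - 448) = 1/(-2310 - 448) = 1/(-2758) = -1/2758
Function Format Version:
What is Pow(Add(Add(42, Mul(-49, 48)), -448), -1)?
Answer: Rational(-1, 2758) ≈ -0.00036258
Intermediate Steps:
Pow(Add(Add(42, Mul(-49, 48)), -448), -1) = Pow(Add(Add(42, -2352), -448), -1) = Pow(Add(-2310, -448), -1) = Pow(-2758, -1) = Rational(-1, 2758)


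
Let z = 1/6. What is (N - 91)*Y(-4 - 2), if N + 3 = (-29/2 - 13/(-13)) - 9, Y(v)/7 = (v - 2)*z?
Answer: 3262/3 ≈ 1087.3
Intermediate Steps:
z = ⅙ ≈ 0.16667
Y(v) = -7/3 + 7*v/6 (Y(v) = 7*((v - 2)*(⅙)) = 7*((-2 + v)*(⅙)) = 7*(-⅓ + v/6) = -7/3 + 7*v/6)
N = -51/2 (N = -3 + ((-29/2 - 13/(-13)) - 9) = -3 + ((-29*½ - 13*(-1/13)) - 9) = -3 + ((-29/2 + 1) - 9) = -3 + (-27/2 - 9) = -3 - 45/2 = -51/2 ≈ -25.500)
(N - 91)*Y(-4 - 2) = (-51/2 - 91)*(-7/3 + 7*(-4 - 2)/6) = -233*(-7/3 + (7/6)*(-6))/2 = -233*(-7/3 - 7)/2 = -233/2*(-28/3) = 3262/3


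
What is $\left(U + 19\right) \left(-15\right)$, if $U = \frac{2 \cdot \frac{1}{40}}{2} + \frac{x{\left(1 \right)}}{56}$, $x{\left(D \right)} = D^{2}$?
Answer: $- \frac{3999}{14} \approx -285.64$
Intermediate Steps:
$U = \frac{3}{70}$ ($U = \frac{2 \cdot \frac{1}{40}}{2} + \frac{1^{2}}{56} = 2 \cdot \frac{1}{40} \cdot \frac{1}{2} + 1 \cdot \frac{1}{56} = \frac{1}{20} \cdot \frac{1}{2} + \frac{1}{56} = \frac{1}{40} + \frac{1}{56} = \frac{3}{70} \approx 0.042857$)
$\left(U + 19\right) \left(-15\right) = \left(\frac{3}{70} + 19\right) \left(-15\right) = \frac{1333}{70} \left(-15\right) = - \frac{3999}{14}$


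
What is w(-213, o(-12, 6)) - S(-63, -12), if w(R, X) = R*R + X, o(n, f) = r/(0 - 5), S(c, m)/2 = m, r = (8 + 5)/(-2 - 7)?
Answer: 2042698/45 ≈ 45393.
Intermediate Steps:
r = -13/9 (r = 13/(-9) = 13*(-⅑) = -13/9 ≈ -1.4444)
S(c, m) = 2*m
o(n, f) = 13/45 (o(n, f) = -13/(9*(0 - 5)) = -13/9/(-5) = -13/9*(-⅕) = 13/45)
w(R, X) = X + R² (w(R, X) = R² + X = X + R²)
w(-213, o(-12, 6)) - S(-63, -12) = (13/45 + (-213)²) - 2*(-12) = (13/45 + 45369) - 1*(-24) = 2041618/45 + 24 = 2042698/45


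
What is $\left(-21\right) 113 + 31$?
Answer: $-2342$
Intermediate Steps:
$\left(-21\right) 113 + 31 = -2373 + 31 = -2342$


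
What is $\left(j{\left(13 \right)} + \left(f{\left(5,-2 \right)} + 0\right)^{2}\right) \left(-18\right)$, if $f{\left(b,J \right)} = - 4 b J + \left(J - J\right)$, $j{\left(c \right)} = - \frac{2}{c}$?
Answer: $- \frac{374364}{13} \approx -28797.0$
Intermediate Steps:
$f{\left(b,J \right)} = - 4 J b$ ($f{\left(b,J \right)} = - 4 J b + 0 = - 4 J b$)
$\left(j{\left(13 \right)} + \left(f{\left(5,-2 \right)} + 0\right)^{2}\right) \left(-18\right) = \left(- \frac{2}{13} + \left(\left(-4\right) \left(-2\right) 5 + 0\right)^{2}\right) \left(-18\right) = \left(\left(-2\right) \frac{1}{13} + \left(40 + 0\right)^{2}\right) \left(-18\right) = \left(- \frac{2}{13} + 40^{2}\right) \left(-18\right) = \left(- \frac{2}{13} + 1600\right) \left(-18\right) = \frac{20798}{13} \left(-18\right) = - \frac{374364}{13}$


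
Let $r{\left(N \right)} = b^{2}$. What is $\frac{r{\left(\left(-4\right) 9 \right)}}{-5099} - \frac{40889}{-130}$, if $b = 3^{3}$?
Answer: $\frac{208398241}{662870} \approx 314.39$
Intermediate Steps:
$b = 27$
$r{\left(N \right)} = 729$ ($r{\left(N \right)} = 27^{2} = 729$)
$\frac{r{\left(\left(-4\right) 9 \right)}}{-5099} - \frac{40889}{-130} = \frac{729}{-5099} - \frac{40889}{-130} = 729 \left(- \frac{1}{5099}\right) - - \frac{40889}{130} = - \frac{729}{5099} + \frac{40889}{130} = \frac{208398241}{662870}$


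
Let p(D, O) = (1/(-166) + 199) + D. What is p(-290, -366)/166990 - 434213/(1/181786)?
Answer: -2188073004774077227/27720340 ≈ -7.8934e+10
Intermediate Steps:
p(D, O) = 33033/166 + D (p(D, O) = (-1/166 + 199) + D = 33033/166 + D)
p(-290, -366)/166990 - 434213/(1/181786) = (33033/166 - 290)/166990 - 434213/(1/181786) = -15107/166*1/166990 - 434213/1/181786 = -15107/27720340 - 434213*181786 = -15107/27720340 - 78933844418 = -2188073004774077227/27720340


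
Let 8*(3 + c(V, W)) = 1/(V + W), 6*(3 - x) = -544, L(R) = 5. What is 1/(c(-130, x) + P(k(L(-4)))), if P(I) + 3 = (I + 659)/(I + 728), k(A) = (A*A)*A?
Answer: -743816/3781807 ≈ -0.19668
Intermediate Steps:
x = 281/3 (x = 3 - ⅙*(-544) = 3 + 272/3 = 281/3 ≈ 93.667)
k(A) = A³ (k(A) = A²*A = A³)
c(V, W) = -3 + 1/(8*(V + W))
P(I) = -3 + (659 + I)/(728 + I) (P(I) = -3 + (I + 659)/(I + 728) = -3 + (659 + I)/(728 + I))
1/(c(-130, x) + P(k(L(-4)))) = 1/((⅛ - 3*(-130) - 3*281/3)/(-130 + 281/3) + (-1525 - 2*5³)/(728 + 5³)) = 1/((⅛ + 390 - 281)/(-109/3) + (-1525 - 2*125)/(728 + 125)) = 1/(-3/109*873/8 + (-1525 - 250)/853) = 1/(-2619/872 + (1/853)*(-1775)) = 1/(-2619/872 - 1775/853) = 1/(-3781807/743816) = -743816/3781807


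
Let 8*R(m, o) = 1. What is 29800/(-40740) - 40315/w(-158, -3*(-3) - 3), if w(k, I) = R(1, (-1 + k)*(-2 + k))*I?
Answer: -36499010/679 ≈ -53754.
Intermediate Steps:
R(m, o) = ⅛ (R(m, o) = (⅛)*1 = ⅛)
w(k, I) = I/8
29800/(-40740) - 40315/w(-158, -3*(-3) - 3) = 29800/(-40740) - 40315*8/(-3*(-3) - 3) = 29800*(-1/40740) - 40315*8/(9 - 3) = -1490/2037 - 40315/((⅛)*6) = -1490/2037 - 40315/¾ = -1490/2037 - 40315*4/3 = -1490/2037 - 161260/3 = -36499010/679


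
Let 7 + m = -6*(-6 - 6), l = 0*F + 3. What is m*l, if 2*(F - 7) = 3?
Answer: 195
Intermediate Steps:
F = 17/2 (F = 7 + (½)*3 = 7 + 3/2 = 17/2 ≈ 8.5000)
l = 3 (l = 0*(17/2) + 3 = 0 + 3 = 3)
m = 65 (m = -7 - 6*(-6 - 6) = -7 - 6*(-12) = -7 + 72 = 65)
m*l = 65*3 = 195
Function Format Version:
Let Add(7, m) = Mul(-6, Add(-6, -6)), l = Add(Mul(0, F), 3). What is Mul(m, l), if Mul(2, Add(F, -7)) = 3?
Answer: 195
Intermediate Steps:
F = Rational(17, 2) (F = Add(7, Mul(Rational(1, 2), 3)) = Add(7, Rational(3, 2)) = Rational(17, 2) ≈ 8.5000)
l = 3 (l = Add(Mul(0, Rational(17, 2)), 3) = Add(0, 3) = 3)
m = 65 (m = Add(-7, Mul(-6, Add(-6, -6))) = Add(-7, Mul(-6, -12)) = Add(-7, 72) = 65)
Mul(m, l) = Mul(65, 3) = 195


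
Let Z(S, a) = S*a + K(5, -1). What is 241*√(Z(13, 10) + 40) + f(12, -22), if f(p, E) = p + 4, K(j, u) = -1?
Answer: 3149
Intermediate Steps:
Z(S, a) = -1 + S*a (Z(S, a) = S*a - 1 = -1 + S*a)
f(p, E) = 4 + p
241*√(Z(13, 10) + 40) + f(12, -22) = 241*√((-1 + 13*10) + 40) + (4 + 12) = 241*√((-1 + 130) + 40) + 16 = 241*√(129 + 40) + 16 = 241*√169 + 16 = 241*13 + 16 = 3133 + 16 = 3149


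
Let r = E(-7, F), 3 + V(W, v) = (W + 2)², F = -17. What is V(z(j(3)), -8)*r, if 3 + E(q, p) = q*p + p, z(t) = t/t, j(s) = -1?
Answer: 594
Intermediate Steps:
z(t) = 1
V(W, v) = -3 + (2 + W)² (V(W, v) = -3 + (W + 2)² = -3 + (2 + W)²)
E(q, p) = -3 + p + p*q (E(q, p) = -3 + (q*p + p) = -3 + (p*q + p) = -3 + (p + p*q) = -3 + p + p*q)
r = 99 (r = -3 - 17 - 17*(-7) = -3 - 17 + 119 = 99)
V(z(j(3)), -8)*r = (-3 + (2 + 1)²)*99 = (-3 + 3²)*99 = (-3 + 9)*99 = 6*99 = 594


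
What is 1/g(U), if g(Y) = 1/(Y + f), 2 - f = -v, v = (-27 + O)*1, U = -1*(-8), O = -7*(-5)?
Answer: 18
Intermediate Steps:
O = 35
U = 8
v = 8 (v = (-27 + 35)*1 = 8*1 = 8)
f = 10 (f = 2 - (-1)*8 = 2 - 1*(-8) = 2 + 8 = 10)
g(Y) = 1/(10 + Y) (g(Y) = 1/(Y + 10) = 1/(10 + Y))
1/g(U) = 1/(1/(10 + 8)) = 1/(1/18) = 18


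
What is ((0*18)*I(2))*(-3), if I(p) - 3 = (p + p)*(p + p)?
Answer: 0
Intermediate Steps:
I(p) = 3 + 4*p² (I(p) = 3 + (p + p)*(p + p) = 3 + (2*p)*(2*p) = 3 + 4*p²)
((0*18)*I(2))*(-3) = ((0*18)*(3 + 4*2²))*(-3) = (0*(3 + 4*4))*(-3) = (0*(3 + 16))*(-3) = (0*19)*(-3) = 0*(-3) = 0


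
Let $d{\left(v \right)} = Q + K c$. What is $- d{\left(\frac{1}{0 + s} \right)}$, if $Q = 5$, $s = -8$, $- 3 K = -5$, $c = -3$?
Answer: $0$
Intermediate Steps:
$K = \frac{5}{3}$ ($K = \left(- \frac{1}{3}\right) \left(-5\right) = \frac{5}{3} \approx 1.6667$)
$d{\left(v \right)} = 0$ ($d{\left(v \right)} = 5 + \frac{5}{3} \left(-3\right) = 5 - 5 = 0$)
$- d{\left(\frac{1}{0 + s} \right)} = \left(-1\right) 0 = 0$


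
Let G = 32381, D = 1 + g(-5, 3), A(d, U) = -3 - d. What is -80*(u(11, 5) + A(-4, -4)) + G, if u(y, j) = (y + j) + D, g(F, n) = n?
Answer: 30701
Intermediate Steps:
D = 4 (D = 1 + 3 = 4)
u(y, j) = 4 + j + y (u(y, j) = (y + j) + 4 = (j + y) + 4 = 4 + j + y)
-80*(u(11, 5) + A(-4, -4)) + G = -80*((4 + 5 + 11) + (-3 - 1*(-4))) + 32381 = -80*(20 + (-3 + 4)) + 32381 = -80*(20 + 1) + 32381 = -80*21 + 32381 = -1680 + 32381 = 30701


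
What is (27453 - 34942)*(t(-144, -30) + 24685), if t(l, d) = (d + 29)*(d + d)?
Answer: -185315305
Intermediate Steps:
t(l, d) = 2*d*(29 + d) (t(l, d) = (29 + d)*(2*d) = 2*d*(29 + d))
(27453 - 34942)*(t(-144, -30) + 24685) = (27453 - 34942)*(2*(-30)*(29 - 30) + 24685) = -7489*(2*(-30)*(-1) + 24685) = -7489*(60 + 24685) = -7489*24745 = -185315305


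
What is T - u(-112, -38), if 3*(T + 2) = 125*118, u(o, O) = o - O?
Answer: 14966/3 ≈ 4988.7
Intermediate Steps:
T = 14744/3 (T = -2 + (125*118)/3 = -2 + (⅓)*14750 = -2 + 14750/3 = 14744/3 ≈ 4914.7)
T - u(-112, -38) = 14744/3 - (-112 - 1*(-38)) = 14744/3 - (-112 + 38) = 14744/3 - 1*(-74) = 14744/3 + 74 = 14966/3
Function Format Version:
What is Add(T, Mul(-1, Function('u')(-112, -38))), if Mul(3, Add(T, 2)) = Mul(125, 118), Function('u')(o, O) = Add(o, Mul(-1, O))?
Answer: Rational(14966, 3) ≈ 4988.7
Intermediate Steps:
T = Rational(14744, 3) (T = Add(-2, Mul(Rational(1, 3), Mul(125, 118))) = Add(-2, Mul(Rational(1, 3), 14750)) = Add(-2, Rational(14750, 3)) = Rational(14744, 3) ≈ 4914.7)
Add(T, Mul(-1, Function('u')(-112, -38))) = Add(Rational(14744, 3), Mul(-1, Add(-112, Mul(-1, -38)))) = Add(Rational(14744, 3), Mul(-1, Add(-112, 38))) = Add(Rational(14744, 3), Mul(-1, -74)) = Add(Rational(14744, 3), 74) = Rational(14966, 3)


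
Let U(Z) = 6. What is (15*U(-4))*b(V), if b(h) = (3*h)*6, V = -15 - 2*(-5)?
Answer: -8100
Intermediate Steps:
V = -5 (V = -15 - 1*(-10) = -15 + 10 = -5)
b(h) = 18*h
(15*U(-4))*b(V) = (15*6)*(18*(-5)) = 90*(-90) = -8100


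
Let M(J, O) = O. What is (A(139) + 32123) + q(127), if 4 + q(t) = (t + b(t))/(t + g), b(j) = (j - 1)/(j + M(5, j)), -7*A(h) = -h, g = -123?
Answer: 28599780/889 ≈ 32171.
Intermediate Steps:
A(h) = h/7 (A(h) = -(-1)*h/7 = h/7)
b(j) = (-1 + j)/(2*j) (b(j) = (j - 1)/(j + j) = (-1 + j)/((2*j)) = (-1 + j)*(1/(2*j)) = (-1 + j)/(2*j))
q(t) = -4 + (t + (-1 + t)/(2*t))/(-123 + t) (q(t) = -4 + (t + (-1 + t)/(2*t))/(t - 123) = -4 + (t + (-1 + t)/(2*t))/(-123 + t))
(A(139) + 32123) + q(127) = ((⅐)*139 + 32123) + (½)*(-1 + 127 + 6*127*(164 - 1*127))/(127*(-123 + 127)) = (139/7 + 32123) + (½)*(1/127)*(-1 + 127 + 6*127*(164 - 127))/4 = 225000/7 + (½)*(1/127)*(¼)*(-1 + 127 + 6*127*37) = 225000/7 + (½)*(1/127)*(¼)*(-1 + 127 + 28194) = 225000/7 + (½)*(1/127)*(¼)*28320 = 225000/7 + 3540/127 = 28599780/889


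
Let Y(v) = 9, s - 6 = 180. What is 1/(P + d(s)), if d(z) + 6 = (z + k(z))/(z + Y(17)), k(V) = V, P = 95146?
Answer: 65/6184224 ≈ 1.0511e-5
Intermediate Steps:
s = 186 (s = 6 + 180 = 186)
d(z) = -6 + 2*z/(9 + z) (d(z) = -6 + (z + z)/(z + 9) = -6 + (2*z)/(9 + z) = -6 + 2*z/(9 + z))
1/(P + d(s)) = 1/(95146 + 2*(-27 - 2*186)/(9 + 186)) = 1/(95146 + 2*(-27 - 372)/195) = 1/(95146 + 2*(1/195)*(-399)) = 1/(95146 - 266/65) = 1/(6184224/65) = 65/6184224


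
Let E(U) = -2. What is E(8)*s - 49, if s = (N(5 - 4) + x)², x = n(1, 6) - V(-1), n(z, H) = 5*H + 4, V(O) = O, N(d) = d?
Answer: -2641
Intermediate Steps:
n(z, H) = 4 + 5*H
x = 35 (x = (4 + 5*6) - 1*(-1) = (4 + 30) + 1 = 34 + 1 = 35)
s = 1296 (s = ((5 - 4) + 35)² = (1 + 35)² = 36² = 1296)
E(8)*s - 49 = -2*1296 - 49 = -2592 - 49 = -2641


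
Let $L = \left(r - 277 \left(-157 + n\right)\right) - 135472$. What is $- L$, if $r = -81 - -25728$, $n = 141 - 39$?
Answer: $94590$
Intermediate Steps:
$n = 102$
$r = 25647$ ($r = -81 + 25728 = 25647$)
$L = -94590$ ($L = \left(25647 - 277 \left(-157 + 102\right)\right) - 135472 = \left(25647 - -15235\right) - 135472 = \left(25647 + 15235\right) - 135472 = 40882 - 135472 = -94590$)
$- L = \left(-1\right) \left(-94590\right) = 94590$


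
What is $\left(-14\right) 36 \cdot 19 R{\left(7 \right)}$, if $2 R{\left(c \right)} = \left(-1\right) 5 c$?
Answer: $167580$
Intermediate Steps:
$R{\left(c \right)} = - \frac{5 c}{2}$ ($R{\left(c \right)} = \frac{\left(-1\right) 5 c}{2} = \frac{\left(-5\right) c}{2} = - \frac{5 c}{2}$)
$\left(-14\right) 36 \cdot 19 R{\left(7 \right)} = \left(-14\right) 36 \cdot 19 \left(\left(- \frac{5}{2}\right) 7\right) = \left(-504\right) 19 \left(- \frac{35}{2}\right) = \left(-9576\right) \left(- \frac{35}{2}\right) = 167580$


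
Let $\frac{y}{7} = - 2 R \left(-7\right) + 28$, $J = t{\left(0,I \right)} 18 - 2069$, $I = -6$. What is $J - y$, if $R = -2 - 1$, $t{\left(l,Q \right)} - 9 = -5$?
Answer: $-1899$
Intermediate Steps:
$t{\left(l,Q \right)} = 4$ ($t{\left(l,Q \right)} = 9 - 5 = 4$)
$R = -3$
$J = -1997$ ($J = 4 \cdot 18 - 2069 = 72 - 2069 = -1997$)
$y = -98$ ($y = 7 \left(\left(-2\right) \left(-3\right) \left(-7\right) + 28\right) = 7 \left(6 \left(-7\right) + 28\right) = 7 \left(-42 + 28\right) = 7 \left(-14\right) = -98$)
$J - y = -1997 - -98 = -1997 + 98 = -1899$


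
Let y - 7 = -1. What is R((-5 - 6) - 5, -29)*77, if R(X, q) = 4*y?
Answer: 1848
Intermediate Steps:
y = 6 (y = 7 - 1 = 6)
R(X, q) = 24 (R(X, q) = 4*6 = 24)
R((-5 - 6) - 5, -29)*77 = 24*77 = 1848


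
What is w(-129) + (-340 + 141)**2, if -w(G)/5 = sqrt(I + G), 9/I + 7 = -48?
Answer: 39601 - 8*I*sqrt(6105)/11 ≈ 39601.0 - 56.825*I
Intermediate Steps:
I = -9/55 (I = 9/(-7 - 48) = 9/(-55) = 9*(-1/55) = -9/55 ≈ -0.16364)
w(G) = -5*sqrt(-9/55 + G)
w(-129) + (-340 + 141)**2 = -sqrt(-495 + 3025*(-129))/11 + (-340 + 141)**2 = -sqrt(-495 - 390225)/11 + (-199)**2 = -8*I*sqrt(6105)/11 + 39601 = 39601 - 8*I*sqrt(6105)/11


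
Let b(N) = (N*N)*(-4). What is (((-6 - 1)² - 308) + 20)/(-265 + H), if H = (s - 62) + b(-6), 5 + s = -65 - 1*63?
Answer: 239/604 ≈ 0.39570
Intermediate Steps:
s = -133 (s = -5 + (-65 - 1*63) = -5 + (-65 - 63) = -5 - 128 = -133)
b(N) = -4*N² (b(N) = N²*(-4) = -4*N²)
H = -339 (H = (-133 - 62) - 4*(-6)² = -195 - 4*36 = -195 - 144 = -339)
(((-6 - 1)² - 308) + 20)/(-265 + H) = (((-6 - 1)² - 308) + 20)/(-265 - 339) = (((-7)² - 308) + 20)/(-604) = ((49 - 308) + 20)*(-1/604) = (-259 + 20)*(-1/604) = -239*(-1/604) = 239/604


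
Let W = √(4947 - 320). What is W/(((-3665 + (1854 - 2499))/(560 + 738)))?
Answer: -649*√4627/2155 ≈ -20.486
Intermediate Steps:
W = √4627 ≈ 68.022
W/(((-3665 + (1854 - 2499))/(560 + 738))) = √4627/(((-3665 + (1854 - 2499))/(560 + 738))) = √4627/(((-3665 - 645)/1298)) = √4627/((-4310*1/1298)) = √4627/(-2155/649) = √4627*(-649/2155) = -649*√4627/2155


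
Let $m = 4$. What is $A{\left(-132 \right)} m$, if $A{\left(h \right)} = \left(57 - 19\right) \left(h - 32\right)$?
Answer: $-24928$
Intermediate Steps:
$A{\left(h \right)} = -1216 + 38 h$ ($A{\left(h \right)} = 38 \left(-32 + h\right) = -1216 + 38 h$)
$A{\left(-132 \right)} m = \left(-1216 + 38 \left(-132\right)\right) 4 = \left(-1216 - 5016\right) 4 = \left(-6232\right) 4 = -24928$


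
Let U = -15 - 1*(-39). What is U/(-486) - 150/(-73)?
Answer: 11858/5913 ≈ 2.0054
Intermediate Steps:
U = 24 (U = -15 + 39 = 24)
U/(-486) - 150/(-73) = 24/(-486) - 150/(-73) = 24*(-1/486) - 150*(-1/73) = -4/81 + 150/73 = 11858/5913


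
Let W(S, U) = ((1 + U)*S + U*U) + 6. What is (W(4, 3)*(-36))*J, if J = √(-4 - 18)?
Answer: -1116*I*√22 ≈ -5234.5*I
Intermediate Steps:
J = I*√22 (J = √(-22) = I*√22 ≈ 4.6904*I)
W(S, U) = 6 + U² + S*(1 + U) (W(S, U) = (S*(1 + U) + U²) + 6 = (U² + S*(1 + U)) + 6 = 6 + U² + S*(1 + U))
(W(4, 3)*(-36))*J = ((6 + 4 + 3² + 4*3)*(-36))*(I*√22) = ((6 + 4 + 9 + 12)*(-36))*(I*√22) = (31*(-36))*(I*√22) = -1116*I*√22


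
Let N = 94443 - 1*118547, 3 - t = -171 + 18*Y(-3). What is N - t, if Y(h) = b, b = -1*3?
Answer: -24332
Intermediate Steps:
b = -3
Y(h) = -3
t = 228 (t = 3 - (-171 + 18*(-3)) = 3 - (-171 - 54) = 3 - 1*(-225) = 3 + 225 = 228)
N = -24104 (N = 94443 - 118547 = -24104)
N - t = -24104 - 1*228 = -24104 - 228 = -24332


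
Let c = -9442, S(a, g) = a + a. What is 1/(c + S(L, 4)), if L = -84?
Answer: -1/9610 ≈ -0.00010406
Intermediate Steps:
S(a, g) = 2*a
1/(c + S(L, 4)) = 1/(-9442 + 2*(-84)) = 1/(-9442 - 168) = 1/(-9610) = -1/9610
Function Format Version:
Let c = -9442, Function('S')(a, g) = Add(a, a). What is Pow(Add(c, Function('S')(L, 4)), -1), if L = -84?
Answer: Rational(-1, 9610) ≈ -0.00010406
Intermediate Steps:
Function('S')(a, g) = Mul(2, a)
Pow(Add(c, Function('S')(L, 4)), -1) = Pow(Add(-9442, Mul(2, -84)), -1) = Pow(Add(-9442, -168), -1) = Pow(-9610, -1) = Rational(-1, 9610)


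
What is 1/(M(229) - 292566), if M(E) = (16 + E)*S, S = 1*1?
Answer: -1/292321 ≈ -3.4209e-6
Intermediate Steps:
S = 1
M(E) = 16 + E (M(E) = (16 + E)*1 = 16 + E)
1/(M(229) - 292566) = 1/((16 + 229) - 292566) = 1/(245 - 292566) = 1/(-292321) = -1/292321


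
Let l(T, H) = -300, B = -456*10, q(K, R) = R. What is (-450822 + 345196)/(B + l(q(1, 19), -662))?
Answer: 52813/2430 ≈ 21.734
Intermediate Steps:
B = -4560
(-450822 + 345196)/(B + l(q(1, 19), -662)) = (-450822 + 345196)/(-4560 - 300) = -105626/(-4860) = -105626*(-1/4860) = 52813/2430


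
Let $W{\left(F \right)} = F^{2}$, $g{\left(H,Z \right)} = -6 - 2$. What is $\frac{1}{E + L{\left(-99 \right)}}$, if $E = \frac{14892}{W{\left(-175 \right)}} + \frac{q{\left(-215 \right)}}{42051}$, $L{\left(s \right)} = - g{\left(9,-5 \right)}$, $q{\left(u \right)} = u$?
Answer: $\frac{1287811875}{10922134117} \approx 0.11791$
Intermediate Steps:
$g{\left(H,Z \right)} = -8$
$L{\left(s \right)} = 8$ ($L{\left(s \right)} = \left(-1\right) \left(-8\right) = 8$)
$E = \frac{619639117}{1287811875}$ ($E = \frac{14892}{\left(-175\right)^{2}} - \frac{215}{42051} = \frac{14892}{30625} - \frac{215}{42051} = \frac{619639117}{1287811875} \approx 0.48116$)
$\frac{1}{E + L{\left(-99 \right)}} = \frac{1}{\frac{619639117}{1287811875} + 8} = \frac{1}{\frac{10922134117}{1287811875}} = \frac{1287811875}{10922134117}$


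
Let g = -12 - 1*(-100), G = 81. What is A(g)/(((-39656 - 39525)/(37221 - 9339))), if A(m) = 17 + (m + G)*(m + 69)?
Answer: -740267100/79181 ≈ -9349.0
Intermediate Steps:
g = 88 (g = -12 + 100 = 88)
A(m) = 17 + (69 + m)*(81 + m) (A(m) = 17 + (m + 81)*(m + 69) = 17 + (81 + m)*(69 + m) = 17 + (69 + m)*(81 + m))
A(g)/(((-39656 - 39525)/(37221 - 9339))) = (5606 + 88² + 150*88)/(((-39656 - 39525)/(37221 - 9339))) = (5606 + 7744 + 13200)/((-79181/27882)) = 26550/((-79181*1/27882)) = 26550/(-79181/27882) = 26550*(-27882/79181) = -740267100/79181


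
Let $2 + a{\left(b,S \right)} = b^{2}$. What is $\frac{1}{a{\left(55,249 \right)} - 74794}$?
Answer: $- \frac{1}{71771} \approx -1.3933 \cdot 10^{-5}$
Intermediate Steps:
$a{\left(b,S \right)} = -2 + b^{2}$
$\frac{1}{a{\left(55,249 \right)} - 74794} = \frac{1}{\left(-2 + 55^{2}\right) - 74794} = \frac{1}{\left(-2 + 3025\right) - 74794} = \frac{1}{3023 - 74794} = \frac{1}{-71771} = - \frac{1}{71771}$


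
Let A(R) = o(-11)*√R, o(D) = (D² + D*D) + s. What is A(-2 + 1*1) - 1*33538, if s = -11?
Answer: -33538 + 231*I ≈ -33538.0 + 231.0*I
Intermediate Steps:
o(D) = -11 + 2*D² (o(D) = (D² + D*D) - 11 = (D² + D²) - 11 = 2*D² - 11 = -11 + 2*D²)
A(R) = 231*√R (A(R) = (-11 + 2*(-11)²)*√R = (-11 + 2*121)*√R = (-11 + 242)*√R = 231*√R)
A(-2 + 1*1) - 1*33538 = 231*√(-2 + 1*1) - 1*33538 = 231*√(-2 + 1) - 33538 = 231*√(-1) - 33538 = 231*I - 33538 = -33538 + 231*I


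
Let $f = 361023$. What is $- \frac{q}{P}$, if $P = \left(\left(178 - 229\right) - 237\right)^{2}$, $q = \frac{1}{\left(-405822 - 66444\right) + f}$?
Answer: $\frac{1}{9226939392} \approx 1.0838 \cdot 10^{-10}$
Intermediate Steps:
$q = - \frac{1}{111243}$ ($q = \frac{1}{\left(-405822 - 66444\right) + 361023} = \frac{1}{-472266 + 361023} = \frac{1}{-111243} = - \frac{1}{111243} \approx -8.9893 \cdot 10^{-6}$)
$P = 82944$ ($P = \left(\left(178 - 229\right) - 237\right)^{2} = \left(-51 - 237\right)^{2} = \left(-288\right)^{2} = 82944$)
$- \frac{q}{P} = - \frac{-1}{111243 \cdot 82944} = \left(-1\right) \left(- \frac{1}{9226939392}\right) = \frac{1}{9226939392}$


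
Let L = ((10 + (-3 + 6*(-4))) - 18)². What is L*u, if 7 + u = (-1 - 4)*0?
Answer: -8575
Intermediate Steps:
u = -7 (u = -7 + (-1 - 4)*0 = -7 - 5*0 = -7 + 0 = -7)
L = 1225 (L = ((10 + (-3 - 24)) - 18)² = ((10 - 27) - 18)² = (-17 - 18)² = (-35)² = 1225)
L*u = 1225*(-7) = -8575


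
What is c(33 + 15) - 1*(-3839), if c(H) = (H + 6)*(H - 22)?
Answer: 5243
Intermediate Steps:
c(H) = (-22 + H)*(6 + H) (c(H) = (6 + H)*(-22 + H) = (-22 + H)*(6 + H))
c(33 + 15) - 1*(-3839) = (-132 + (33 + 15)² - 16*(33 + 15)) - 1*(-3839) = (-132 + 48² - 16*48) + 3839 = (-132 + 2304 - 768) + 3839 = 1404 + 3839 = 5243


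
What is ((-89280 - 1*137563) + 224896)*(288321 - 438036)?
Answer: 291495105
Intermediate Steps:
((-89280 - 1*137563) + 224896)*(288321 - 438036) = ((-89280 - 137563) + 224896)*(-149715) = (-226843 + 224896)*(-149715) = -1947*(-149715) = 291495105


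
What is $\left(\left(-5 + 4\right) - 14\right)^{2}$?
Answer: $225$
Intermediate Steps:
$\left(\left(-5 + 4\right) - 14\right)^{2} = \left(-1 - 14\right)^{2} = \left(-15\right)^{2} = 225$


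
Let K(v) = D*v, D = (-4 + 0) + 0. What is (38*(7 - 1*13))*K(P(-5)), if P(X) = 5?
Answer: 4560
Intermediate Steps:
D = -4 (D = -4 + 0 = -4)
K(v) = -4*v
(38*(7 - 1*13))*K(P(-5)) = (38*(7 - 1*13))*(-4*5) = (38*(7 - 13))*(-20) = (38*(-6))*(-20) = -228*(-20) = 4560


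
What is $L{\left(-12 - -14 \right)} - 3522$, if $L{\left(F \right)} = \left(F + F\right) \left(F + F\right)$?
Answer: $-3506$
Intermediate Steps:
$L{\left(F \right)} = 4 F^{2}$ ($L{\left(F \right)} = 2 F 2 F = 4 F^{2}$)
$L{\left(-12 - -14 \right)} - 3522 = 4 \left(-12 - -14\right)^{2} - 3522 = 4 \left(-12 + 14\right)^{2} - 3522 = 4 \cdot 2^{2} - 3522 = 4 \cdot 4 - 3522 = 16 - 3522 = -3506$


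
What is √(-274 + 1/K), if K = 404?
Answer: 13*I*√66155/202 ≈ 16.553*I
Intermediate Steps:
√(-274 + 1/K) = √(-274 + 1/404) = √(-110695/404) = 13*I*√66155/202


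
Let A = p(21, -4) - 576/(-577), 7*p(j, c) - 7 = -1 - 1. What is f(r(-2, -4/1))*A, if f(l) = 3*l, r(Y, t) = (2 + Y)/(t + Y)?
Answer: 0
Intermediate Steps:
r(Y, t) = (2 + Y)/(Y + t)
p(j, c) = 5/7 (p(j, c) = 1 + (-1 - 1)/7 = 1 + (1/7)*(-2) = 1 - 2/7 = 5/7)
A = 6917/4039 (A = 5/7 - 576/(-577) = 5/7 - 576*(-1/577) = 5/7 + 576/577 = 6917/4039 ≈ 1.7126)
f(r(-2, -4/1))*A = (3*((2 - 2)/(-2 - 4/1)))*(6917/4039) = (3*(0/(-2 - 4*1)))*(6917/4039) = (3*(0/(-2 - 4)))*(6917/4039) = (3*(0/(-6)))*(6917/4039) = (3*(-1/6*0))*(6917/4039) = (3*0)*(6917/4039) = 0*(6917/4039) = 0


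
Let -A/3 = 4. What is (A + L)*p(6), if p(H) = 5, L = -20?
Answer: -160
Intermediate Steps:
A = -12 (A = -3*4 = -12)
(A + L)*p(6) = (-12 - 20)*5 = -32*5 = -160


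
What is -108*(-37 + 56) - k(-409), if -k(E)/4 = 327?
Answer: -744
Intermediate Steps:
k(E) = -1308 (k(E) = -4*327 = -1308)
-108*(-37 + 56) - k(-409) = -108*(-37 + 56) - 1*(-1308) = -108*19 + 1308 = -3*684 + 1308 = -2052 + 1308 = -744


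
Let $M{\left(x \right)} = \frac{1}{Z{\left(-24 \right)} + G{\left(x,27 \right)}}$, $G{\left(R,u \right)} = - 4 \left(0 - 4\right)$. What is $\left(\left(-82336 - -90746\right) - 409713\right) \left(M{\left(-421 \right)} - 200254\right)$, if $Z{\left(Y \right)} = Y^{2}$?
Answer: $\frac{47574617928201}{592} \approx 8.0362 \cdot 10^{10}$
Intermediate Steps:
$G{\left(R,u \right)} = 16$ ($G{\left(R,u \right)} = \left(-4\right) \left(-4\right) = 16$)
$M{\left(x \right)} = \frac{1}{592}$ ($M{\left(x \right)} = \frac{1}{\left(-24\right)^{2} + 16} = \frac{1}{576 + 16} = \frac{1}{592}$)
$\left(\left(-82336 - -90746\right) - 409713\right) \left(M{\left(-421 \right)} - 200254\right) = \left(\left(-82336 - -90746\right) - 409713\right) \left(\frac{1}{592} - 200254\right) = \left(\left(-82336 + 90746\right) - 409713\right) \left(- \frac{118550367}{592}\right) = \left(8410 - 409713\right) \left(- \frac{118550367}{592}\right) = \left(-401303\right) \left(- \frac{118550367}{592}\right) = \frac{47574617928201}{592}$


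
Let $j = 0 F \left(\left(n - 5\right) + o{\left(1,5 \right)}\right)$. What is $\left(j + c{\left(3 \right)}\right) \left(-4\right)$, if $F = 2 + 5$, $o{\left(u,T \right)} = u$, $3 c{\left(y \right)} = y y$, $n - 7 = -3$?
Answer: $-12$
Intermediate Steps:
$n = 4$ ($n = 7 - 3 = 4$)
$c{\left(y \right)} = \frac{y^{2}}{3}$ ($c{\left(y \right)} = \frac{y y}{3} = \frac{y^{2}}{3}$)
$F = 7$
$j = 0$ ($j = 0 \cdot 7 \left(\left(4 - 5\right) + 1\right) = 0 \left(-1 + 1\right) = 0 \cdot 0 = 0$)
$\left(j + c{\left(3 \right)}\right) \left(-4\right) = \left(0 + \frac{3^{2}}{3}\right) \left(-4\right) = \left(0 + \frac{1}{3} \cdot 9\right) \left(-4\right) = \left(0 + 3\right) \left(-4\right) = 3 \left(-4\right) = -12$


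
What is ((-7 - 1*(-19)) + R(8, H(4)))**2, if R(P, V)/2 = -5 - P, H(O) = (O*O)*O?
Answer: 196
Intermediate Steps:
H(O) = O**3 (H(O) = O**2*O = O**3)
R(P, V) = -10 - 2*P (R(P, V) = 2*(-5 - P) = -10 - 2*P)
((-7 - 1*(-19)) + R(8, H(4)))**2 = ((-7 - 1*(-19)) + (-10 - 2*8))**2 = ((-7 + 19) + (-10 - 16))**2 = (12 - 26)**2 = (-14)**2 = 196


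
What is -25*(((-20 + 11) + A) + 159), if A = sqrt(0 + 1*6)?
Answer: -3750 - 25*sqrt(6) ≈ -3811.2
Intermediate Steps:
A = sqrt(6) (A = sqrt(0 + 6) = sqrt(6) ≈ 2.4495)
-25*(((-20 + 11) + A) + 159) = -25*(((-20 + 11) + sqrt(6)) + 159) = -25*((-9 + sqrt(6)) + 159) = -25*(150 + sqrt(6)) = -3750 - 25*sqrt(6)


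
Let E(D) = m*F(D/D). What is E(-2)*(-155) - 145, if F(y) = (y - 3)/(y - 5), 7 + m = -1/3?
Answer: 1270/3 ≈ 423.33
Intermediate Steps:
m = -22/3 (m = -7 - 1/3 = -7 - 1*⅓ = -7 - ⅓ = -22/3 ≈ -7.3333)
F(y) = (-3 + y)/(-5 + y)
E(D) = -11/3 (E(D) = -22*(-3 + D/D)/(3*(-5 + D/D)) = -22*(-3 + 1)/(3*(-5 + 1)) = -22*(-2)/(3*(-4)) = -(-11)*(-2)/6 = -22/3*½ = -11/3)
E(-2)*(-155) - 145 = -11/3*(-155) - 145 = 1705/3 - 145 = 1270/3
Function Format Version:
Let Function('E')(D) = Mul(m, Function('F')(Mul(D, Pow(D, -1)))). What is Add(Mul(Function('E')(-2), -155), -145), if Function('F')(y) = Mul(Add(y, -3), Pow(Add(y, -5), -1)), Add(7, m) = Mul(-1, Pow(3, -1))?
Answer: Rational(1270, 3) ≈ 423.33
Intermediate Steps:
m = Rational(-22, 3) (m = Add(-7, Mul(-1, Pow(3, -1))) = Add(-7, Mul(-1, Rational(1, 3))) = Add(-7, Rational(-1, 3)) = Rational(-22, 3) ≈ -7.3333)
Function('F')(y) = Mul(Pow(Add(-5, y), -1), Add(-3, y)) (Function('F')(y) = Mul(Add(-3, y), Pow(Add(-5, y), -1)) = Mul(Pow(Add(-5, y), -1), Add(-3, y)))
Function('E')(D) = Rational(-11, 3) (Function('E')(D) = Mul(Rational(-22, 3), Mul(Pow(Add(-5, Mul(D, Pow(D, -1))), -1), Add(-3, Mul(D, Pow(D, -1))))) = Mul(Rational(-22, 3), Mul(Pow(Add(-5, 1), -1), Add(-3, 1))) = Mul(Rational(-22, 3), Mul(Pow(-4, -1), -2)) = Mul(Rational(-22, 3), Mul(Rational(-1, 4), -2)) = Mul(Rational(-22, 3), Rational(1, 2)) = Rational(-11, 3))
Add(Mul(Function('E')(-2), -155), -145) = Add(Mul(Rational(-11, 3), -155), -145) = Add(Rational(1705, 3), -145) = Rational(1270, 3)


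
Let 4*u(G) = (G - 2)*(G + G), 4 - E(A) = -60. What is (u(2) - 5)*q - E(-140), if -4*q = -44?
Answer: -119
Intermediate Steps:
q = 11 (q = -1/4*(-44) = 11)
E(A) = 64 (E(A) = 4 - 1*(-60) = 4 + 60 = 64)
u(G) = G*(-2 + G)/2 (u(G) = ((G - 2)*(G + G))/4 = ((-2 + G)*(2*G))/4 = (2*G*(-2 + G))/4 = G*(-2 + G)/2)
(u(2) - 5)*q - E(-140) = ((1/2)*2*(-2 + 2) - 5)*11 - 1*64 = ((1/2)*2*0 - 5)*11 - 64 = (0 - 5)*11 - 64 = -5*11 - 64 = -55 - 64 = -119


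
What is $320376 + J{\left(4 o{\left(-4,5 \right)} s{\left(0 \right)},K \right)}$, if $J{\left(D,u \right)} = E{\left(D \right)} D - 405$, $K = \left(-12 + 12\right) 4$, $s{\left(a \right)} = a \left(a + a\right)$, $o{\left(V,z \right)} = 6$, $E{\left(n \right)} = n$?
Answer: $319971$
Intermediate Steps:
$s{\left(a \right)} = 2 a^{2}$ ($s{\left(a \right)} = a 2 a = 2 a^{2}$)
$K = 0$ ($K = 0 \cdot 4 = 0$)
$J{\left(D,u \right)} = -405 + D^{2}$ ($J{\left(D,u \right)} = D D - 405 = D^{2} - 405 = -405 + D^{2}$)
$320376 + J{\left(4 o{\left(-4,5 \right)} s{\left(0 \right)},K \right)} = 320376 - \left(405 - \left(4 \cdot 6 \cdot 2 \cdot 0^{2}\right)^{2}\right) = 320376 - \left(405 - \left(24 \cdot 2 \cdot 0\right)^{2}\right) = 320376 - \left(405 - \left(24 \cdot 0\right)^{2}\right) = 320376 - \left(405 - 0^{2}\right) = 320376 + \left(-405 + 0\right) = 320376 - 405 = 319971$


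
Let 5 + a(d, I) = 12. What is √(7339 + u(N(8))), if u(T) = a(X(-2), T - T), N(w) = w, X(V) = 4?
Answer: √7346 ≈ 85.709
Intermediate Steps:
a(d, I) = 7 (a(d, I) = -5 + 12 = 7)
u(T) = 7
√(7339 + u(N(8))) = √(7339 + 7) = √7346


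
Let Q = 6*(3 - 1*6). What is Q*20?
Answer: -360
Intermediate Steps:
Q = -18 (Q = 6*(3 - 6) = 6*(-3) = -18)
Q*20 = -18*20 = -360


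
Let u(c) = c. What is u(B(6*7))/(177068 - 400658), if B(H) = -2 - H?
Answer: 22/111795 ≈ 0.00019679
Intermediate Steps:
u(B(6*7))/(177068 - 400658) = (-2 - 6*7)/(177068 - 400658) = (-2 - 1*42)/(-223590) = (-2 - 42)*(-1/223590) = -44*(-1/223590) = 22/111795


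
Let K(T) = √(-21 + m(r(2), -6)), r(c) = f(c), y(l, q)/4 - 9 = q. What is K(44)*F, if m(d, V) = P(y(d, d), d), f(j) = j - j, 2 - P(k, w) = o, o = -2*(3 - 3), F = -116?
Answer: -116*I*√19 ≈ -505.63*I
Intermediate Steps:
y(l, q) = 36 + 4*q
o = 0 (o = -2*0 = 0)
P(k, w) = 2 (P(k, w) = 2 - 1*0 = 2 + 0 = 2)
f(j) = 0
r(c) = 0
m(d, V) = 2
K(T) = I*√19 (K(T) = √(-21 + 2) = √(-19) = I*√19)
K(44)*F = (I*√19)*(-116) = -116*I*√19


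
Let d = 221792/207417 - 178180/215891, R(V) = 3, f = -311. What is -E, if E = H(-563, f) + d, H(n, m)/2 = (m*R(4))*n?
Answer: -47043434590344838/44779463547 ≈ -1.0506e+6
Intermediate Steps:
H(n, m) = 6*m*n (H(n, m) = 2*((m*3)*n) = 2*((3*m)*n) = 2*(3*m*n) = 6*m*n)
d = 10925335612/44779463547 (d = 221792*(1/207417) - 178180*1/215891 = 221792/207417 - 178180/215891 = 10925335612/44779463547 ≈ 0.24398)
E = 47043434590344838/44779463547 (E = 6*(-311)*(-563) + 10925335612/44779463547 = 1050558 + 10925335612/44779463547 = 47043434590344838/44779463547 ≈ 1.0506e+6)
-E = -1*47043434590344838/44779463547 = -47043434590344838/44779463547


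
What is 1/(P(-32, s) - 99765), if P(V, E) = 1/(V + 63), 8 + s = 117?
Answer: -31/3092714 ≈ -1.0024e-5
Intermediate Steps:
s = 109 (s = -8 + 117 = 109)
P(V, E) = 1/(63 + V)
1/(P(-32, s) - 99765) = 1/(1/(63 - 32) - 99765) = 1/(1/31 - 99765) = 1/(-3092714/31) = -31/3092714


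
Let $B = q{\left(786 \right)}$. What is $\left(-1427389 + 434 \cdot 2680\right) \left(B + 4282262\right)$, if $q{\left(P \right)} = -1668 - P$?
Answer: $-1131020580352$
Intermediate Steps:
$B = -2454$ ($B = -1668 - 786 = -2454$)
$\left(-1427389 + 434 \cdot 2680\right) \left(B + 4282262\right) = \left(-1427389 + 434 \cdot 2680\right) \left(-2454 + 4282262\right) = \left(-1427389 + 1163120\right) 4279808 = \left(-264269\right) 4279808 = -1131020580352$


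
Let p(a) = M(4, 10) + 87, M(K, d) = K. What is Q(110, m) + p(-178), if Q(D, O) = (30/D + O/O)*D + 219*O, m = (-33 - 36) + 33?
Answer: -7653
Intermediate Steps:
m = -36 (m = -69 + 33 = -36)
p(a) = 91 (p(a) = 4 + 87 = 91)
Q(D, O) = 219*O + D*(1 + 30/D) (Q(D, O) = (30/D + 1)*D + 219*O = (1 + 30/D)*D + 219*O = D*(1 + 30/D) + 219*O = 219*O + D*(1 + 30/D))
Q(110, m) + p(-178) = (30 + 110 + 219*(-36)) + 91 = (30 + 110 - 7884) + 91 = -7744 + 91 = -7653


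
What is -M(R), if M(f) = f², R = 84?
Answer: -7056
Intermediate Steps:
-M(R) = -1*84² = -1*7056 = -7056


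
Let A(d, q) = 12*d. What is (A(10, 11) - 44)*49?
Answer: 3724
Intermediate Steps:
(A(10, 11) - 44)*49 = (12*10 - 44)*49 = (120 - 44)*49 = 76*49 = 3724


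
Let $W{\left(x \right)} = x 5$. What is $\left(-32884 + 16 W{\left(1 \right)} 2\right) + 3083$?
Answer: $-29641$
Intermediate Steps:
$W{\left(x \right)} = 5 x$
$\left(-32884 + 16 W{\left(1 \right)} 2\right) + 3083 = \left(-32884 + 16 \cdot 5 \cdot 1 \cdot 2\right) + 3083 = \left(-32884 + 16 \cdot 5 \cdot 2\right) + 3083 = \left(-32884 + 80 \cdot 2\right) + 3083 = \left(-32884 + 160\right) + 3083 = -32724 + 3083 = -29641$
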